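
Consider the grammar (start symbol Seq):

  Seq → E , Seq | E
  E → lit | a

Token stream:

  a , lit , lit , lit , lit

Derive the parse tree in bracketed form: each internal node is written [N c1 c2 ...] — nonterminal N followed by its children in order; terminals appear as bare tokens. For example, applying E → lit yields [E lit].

[Seq [E a] , [Seq [E lit] , [Seq [E lit] , [Seq [E lit] , [Seq [E lit]]]]]]

Seq
E , Seq
a , Seq
a , E , Seq
a , lit , Seq
a , lit , E , Seq
a , lit , lit , Seq
a , lit , lit , E , Seq
a , lit , lit , lit , Seq
a , lit , lit , lit , E
a , lit , lit , lit , lit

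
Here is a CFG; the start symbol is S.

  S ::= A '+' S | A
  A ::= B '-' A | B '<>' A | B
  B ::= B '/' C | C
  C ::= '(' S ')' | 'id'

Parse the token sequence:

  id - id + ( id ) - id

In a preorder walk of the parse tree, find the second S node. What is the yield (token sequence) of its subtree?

[S [A [B [C id]] - [A [B [C id]]]] + [S [A [B [C ( [S [A [B [C id]]]] )]] - [A [B [C id]]]]]]

( id ) - id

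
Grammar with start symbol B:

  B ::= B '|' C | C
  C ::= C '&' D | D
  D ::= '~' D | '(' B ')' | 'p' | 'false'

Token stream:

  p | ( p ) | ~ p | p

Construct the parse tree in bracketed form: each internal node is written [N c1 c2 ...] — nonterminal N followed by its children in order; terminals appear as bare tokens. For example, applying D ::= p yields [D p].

B
B | C
B | C | C
B | C | C | C
C | C | C | C
D | C | C | C
p | C | C | C
p | D | C | C
p | ( B ) | C | C
p | ( C ) | C | C
p | ( D ) | C | C
p | ( p ) | C | C
p | ( p ) | D | C
p | ( p ) | ~ D | C
p | ( p ) | ~ p | C
p | ( p ) | ~ p | D
p | ( p ) | ~ p | p

[B [B [B [B [C [D p]]] | [C [D ( [B [C [D p]]] )]]] | [C [D ~ [D p]]]] | [C [D p]]]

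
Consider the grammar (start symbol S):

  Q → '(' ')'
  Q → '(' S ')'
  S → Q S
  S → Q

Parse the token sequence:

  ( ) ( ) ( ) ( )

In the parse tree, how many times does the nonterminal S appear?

4

[S [Q ( )] [S [Q ( )] [S [Q ( )] [S [Q ( )]]]]]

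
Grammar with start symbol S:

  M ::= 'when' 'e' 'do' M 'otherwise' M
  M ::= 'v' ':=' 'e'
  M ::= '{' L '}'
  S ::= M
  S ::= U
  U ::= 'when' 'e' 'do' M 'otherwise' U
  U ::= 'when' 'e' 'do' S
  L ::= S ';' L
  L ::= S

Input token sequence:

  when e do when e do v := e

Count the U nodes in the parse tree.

2

[S [U when e do [S [U when e do [S [M v := e]]]]]]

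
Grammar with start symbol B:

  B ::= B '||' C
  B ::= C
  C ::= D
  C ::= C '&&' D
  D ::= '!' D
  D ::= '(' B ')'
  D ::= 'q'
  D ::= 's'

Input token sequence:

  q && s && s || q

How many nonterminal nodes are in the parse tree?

10

[B [B [C [C [C [D q]] && [D s]] && [D s]]] || [C [D q]]]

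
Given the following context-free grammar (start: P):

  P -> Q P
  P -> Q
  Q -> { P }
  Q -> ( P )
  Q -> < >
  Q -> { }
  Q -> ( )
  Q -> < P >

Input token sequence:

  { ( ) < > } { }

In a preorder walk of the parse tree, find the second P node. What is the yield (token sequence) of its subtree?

[P [Q { [P [Q ( )] [P [Q < >]]] }] [P [Q { }]]]

( ) < >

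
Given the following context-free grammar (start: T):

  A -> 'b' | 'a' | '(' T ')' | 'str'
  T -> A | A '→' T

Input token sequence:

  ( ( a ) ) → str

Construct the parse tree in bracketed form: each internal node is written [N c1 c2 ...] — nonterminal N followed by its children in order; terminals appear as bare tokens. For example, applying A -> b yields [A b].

[T [A ( [T [A ( [T [A a]] )]] )] → [T [A str]]]

T
A → T
( T ) → T
( A ) → T
( ( T ) ) → T
( ( A ) ) → T
( ( a ) ) → T
( ( a ) ) → A
( ( a ) ) → str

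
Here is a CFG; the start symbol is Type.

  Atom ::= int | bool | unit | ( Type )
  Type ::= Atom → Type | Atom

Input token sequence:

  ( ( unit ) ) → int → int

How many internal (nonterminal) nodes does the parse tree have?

10

[Type [Atom ( [Type [Atom ( [Type [Atom unit]] )]] )] → [Type [Atom int] → [Type [Atom int]]]]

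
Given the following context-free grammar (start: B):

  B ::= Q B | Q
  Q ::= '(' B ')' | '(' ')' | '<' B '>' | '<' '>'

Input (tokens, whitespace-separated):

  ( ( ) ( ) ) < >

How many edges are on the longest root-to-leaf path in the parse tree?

[B [Q ( [B [Q ( )] [B [Q ( )]]] )] [B [Q < >]]]

5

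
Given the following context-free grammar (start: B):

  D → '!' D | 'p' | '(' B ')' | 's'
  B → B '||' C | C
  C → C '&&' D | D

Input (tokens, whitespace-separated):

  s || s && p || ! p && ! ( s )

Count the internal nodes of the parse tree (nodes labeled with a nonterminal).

18

[B [B [B [C [D s]]] || [C [C [D s]] && [D p]]] || [C [C [D ! [D p]]] && [D ! [D ( [B [C [D s]]] )]]]]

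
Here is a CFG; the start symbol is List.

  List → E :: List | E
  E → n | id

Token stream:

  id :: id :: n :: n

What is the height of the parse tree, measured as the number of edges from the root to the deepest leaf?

[List [E id] :: [List [E id] :: [List [E n] :: [List [E n]]]]]

5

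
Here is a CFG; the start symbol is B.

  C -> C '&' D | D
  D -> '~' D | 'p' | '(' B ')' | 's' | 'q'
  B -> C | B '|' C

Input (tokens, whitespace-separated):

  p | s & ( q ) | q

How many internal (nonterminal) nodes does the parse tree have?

14

[B [B [B [C [D p]]] | [C [C [D s]] & [D ( [B [C [D q]]] )]]] | [C [D q]]]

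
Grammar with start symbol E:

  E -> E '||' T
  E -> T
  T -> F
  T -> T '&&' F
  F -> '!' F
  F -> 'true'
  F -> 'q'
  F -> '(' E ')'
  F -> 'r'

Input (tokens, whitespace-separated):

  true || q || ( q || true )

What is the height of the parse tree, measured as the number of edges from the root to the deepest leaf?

[E [E [E [T [F true]]] || [T [F q]]] || [T [F ( [E [E [T [F q]]] || [T [F true]]] )]]]

7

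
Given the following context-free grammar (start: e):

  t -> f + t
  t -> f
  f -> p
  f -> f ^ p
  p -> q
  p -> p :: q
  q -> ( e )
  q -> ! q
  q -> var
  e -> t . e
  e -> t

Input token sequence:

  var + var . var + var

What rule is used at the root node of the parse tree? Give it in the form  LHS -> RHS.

e -> t . e

[e [t [f [p [q var]]] + [t [f [p [q var]]]]] . [e [t [f [p [q var]]] + [t [f [p [q var]]]]]]]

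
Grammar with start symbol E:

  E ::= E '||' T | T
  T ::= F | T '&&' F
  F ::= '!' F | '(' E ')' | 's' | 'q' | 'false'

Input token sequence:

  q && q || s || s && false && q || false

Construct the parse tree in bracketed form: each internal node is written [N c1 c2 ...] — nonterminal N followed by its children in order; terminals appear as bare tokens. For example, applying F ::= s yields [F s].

E
E || T
E || T || T
E || T || T || T
T || T || T || T
T && F || T || T || T
F && F || T || T || T
q && F || T || T || T
q && q || T || T || T
q && q || F || T || T
q && q || s || T || T
q && q || s || T && F || T
q && q || s || T && F && F || T
q && q || s || F && F && F || T
q && q || s || s && F && F || T
q && q || s || s && false && F || T
q && q || s || s && false && q || T
q && q || s || s && false && q || F
q && q || s || s && false && q || false

[E [E [E [E [T [T [F q]] && [F q]]] || [T [F s]]] || [T [T [T [F s]] && [F false]] && [F q]]] || [T [F false]]]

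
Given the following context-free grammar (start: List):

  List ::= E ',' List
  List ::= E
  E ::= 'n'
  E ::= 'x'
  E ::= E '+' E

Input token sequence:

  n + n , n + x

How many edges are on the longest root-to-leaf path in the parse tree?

4

[List [E [E n] + [E n]] , [List [E [E n] + [E x]]]]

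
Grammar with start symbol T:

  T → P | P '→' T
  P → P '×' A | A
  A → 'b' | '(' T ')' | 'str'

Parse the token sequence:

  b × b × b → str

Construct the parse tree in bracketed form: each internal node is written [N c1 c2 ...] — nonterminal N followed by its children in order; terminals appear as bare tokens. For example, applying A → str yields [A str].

T
P → T
P × A → T
P × A × A → T
A × A × A → T
b × A × A → T
b × b × A → T
b × b × b → T
b × b × b → P
b × b × b → A
b × b × b → str

[T [P [P [P [A b]] × [A b]] × [A b]] → [T [P [A str]]]]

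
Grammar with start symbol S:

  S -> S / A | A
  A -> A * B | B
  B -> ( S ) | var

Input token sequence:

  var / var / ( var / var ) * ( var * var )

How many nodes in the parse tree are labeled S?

[S [S [S [A [B var]]] / [A [B var]]] / [A [A [B ( [S [S [A [B var]]] / [A [B var]]] )]] * [B ( [S [A [A [B var]] * [B var]]] )]]]

6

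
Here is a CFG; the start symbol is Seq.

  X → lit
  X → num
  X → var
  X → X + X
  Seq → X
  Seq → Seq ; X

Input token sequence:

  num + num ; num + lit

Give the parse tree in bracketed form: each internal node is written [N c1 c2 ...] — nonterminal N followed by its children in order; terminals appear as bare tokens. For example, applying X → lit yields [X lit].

Seq
Seq ; X
X ; X
X + X ; X
num + X ; X
num + num ; X
num + num ; X + X
num + num ; num + X
num + num ; num + lit

[Seq [Seq [X [X num] + [X num]]] ; [X [X num] + [X lit]]]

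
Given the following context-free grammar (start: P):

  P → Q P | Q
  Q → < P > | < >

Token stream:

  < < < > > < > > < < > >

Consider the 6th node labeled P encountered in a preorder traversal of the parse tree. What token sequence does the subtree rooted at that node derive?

< >

[P [Q < [P [Q < [P [Q < >]] >] [P [Q < >]]] >] [P [Q < [P [Q < >]] >]]]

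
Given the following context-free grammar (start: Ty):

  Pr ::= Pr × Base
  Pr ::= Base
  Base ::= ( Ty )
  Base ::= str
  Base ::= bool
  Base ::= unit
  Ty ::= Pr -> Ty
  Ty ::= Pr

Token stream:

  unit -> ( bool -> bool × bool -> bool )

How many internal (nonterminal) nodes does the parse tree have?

17

[Ty [Pr [Base unit]] -> [Ty [Pr [Base ( [Ty [Pr [Base bool]] -> [Ty [Pr [Pr [Base bool]] × [Base bool]] -> [Ty [Pr [Base bool]]]]] )]]]]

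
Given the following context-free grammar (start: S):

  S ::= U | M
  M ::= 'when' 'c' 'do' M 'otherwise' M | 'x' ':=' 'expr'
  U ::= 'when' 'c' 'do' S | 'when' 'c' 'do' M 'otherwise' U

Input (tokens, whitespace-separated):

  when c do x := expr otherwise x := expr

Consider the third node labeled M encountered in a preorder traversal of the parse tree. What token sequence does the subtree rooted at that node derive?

x := expr

[S [M when c do [M x := expr] otherwise [M x := expr]]]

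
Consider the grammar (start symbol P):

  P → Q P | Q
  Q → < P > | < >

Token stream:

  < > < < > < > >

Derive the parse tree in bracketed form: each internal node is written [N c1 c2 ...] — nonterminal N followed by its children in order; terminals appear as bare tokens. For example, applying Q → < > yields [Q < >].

[P [Q < >] [P [Q < [P [Q < >] [P [Q < >]]] >]]]

P
Q P
< > P
< > Q
< > < P >
< > < Q P >
< > < < > P >
< > < < > Q >
< > < < > < > >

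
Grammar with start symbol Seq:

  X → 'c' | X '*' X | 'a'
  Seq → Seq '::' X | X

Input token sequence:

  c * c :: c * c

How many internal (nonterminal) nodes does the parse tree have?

8

[Seq [Seq [X [X c] * [X c]]] :: [X [X c] * [X c]]]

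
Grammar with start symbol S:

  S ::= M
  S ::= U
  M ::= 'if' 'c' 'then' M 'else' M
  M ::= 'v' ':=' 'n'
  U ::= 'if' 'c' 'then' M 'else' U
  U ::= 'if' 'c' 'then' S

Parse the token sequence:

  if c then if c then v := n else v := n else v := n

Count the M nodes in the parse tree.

[S [M if c then [M if c then [M v := n] else [M v := n]] else [M v := n]]]

5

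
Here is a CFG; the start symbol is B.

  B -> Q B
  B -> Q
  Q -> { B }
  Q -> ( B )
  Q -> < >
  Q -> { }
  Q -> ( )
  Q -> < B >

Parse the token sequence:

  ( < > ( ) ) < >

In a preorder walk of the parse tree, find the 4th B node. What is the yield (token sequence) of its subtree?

< >

[B [Q ( [B [Q < >] [B [Q ( )]]] )] [B [Q < >]]]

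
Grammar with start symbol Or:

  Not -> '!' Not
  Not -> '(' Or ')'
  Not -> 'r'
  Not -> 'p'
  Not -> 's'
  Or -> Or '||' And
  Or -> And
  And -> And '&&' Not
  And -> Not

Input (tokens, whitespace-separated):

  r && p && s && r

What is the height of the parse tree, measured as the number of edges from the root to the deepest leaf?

[Or [And [And [And [And [Not r]] && [Not p]] && [Not s]] && [Not r]]]

6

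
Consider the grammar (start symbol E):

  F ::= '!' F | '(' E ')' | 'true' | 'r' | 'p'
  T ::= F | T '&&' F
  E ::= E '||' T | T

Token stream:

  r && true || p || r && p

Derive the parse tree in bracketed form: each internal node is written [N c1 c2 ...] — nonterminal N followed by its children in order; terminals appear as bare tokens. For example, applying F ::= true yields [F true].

E
E || T
E || T || T
T || T || T
T && F || T || T
F && F || T || T
r && F || T || T
r && true || T || T
r && true || F || T
r && true || p || T
r && true || p || T && F
r && true || p || F && F
r && true || p || r && F
r && true || p || r && p

[E [E [E [T [T [F r]] && [F true]]] || [T [F p]]] || [T [T [F r]] && [F p]]]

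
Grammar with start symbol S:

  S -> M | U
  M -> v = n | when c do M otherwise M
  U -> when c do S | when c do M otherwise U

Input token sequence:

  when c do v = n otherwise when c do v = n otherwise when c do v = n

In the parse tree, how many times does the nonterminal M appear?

3

[S [U when c do [M v = n] otherwise [U when c do [M v = n] otherwise [U when c do [S [M v = n]]]]]]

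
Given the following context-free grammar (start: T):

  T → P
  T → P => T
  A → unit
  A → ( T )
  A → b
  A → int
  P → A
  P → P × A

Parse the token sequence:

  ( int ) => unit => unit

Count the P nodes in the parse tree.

[T [P [A ( [T [P [A int]]] )]] => [T [P [A unit]] => [T [P [A unit]]]]]

4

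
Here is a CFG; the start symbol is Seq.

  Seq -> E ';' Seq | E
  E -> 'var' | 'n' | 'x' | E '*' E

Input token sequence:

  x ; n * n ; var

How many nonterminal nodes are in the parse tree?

[Seq [E x] ; [Seq [E [E n] * [E n]] ; [Seq [E var]]]]

8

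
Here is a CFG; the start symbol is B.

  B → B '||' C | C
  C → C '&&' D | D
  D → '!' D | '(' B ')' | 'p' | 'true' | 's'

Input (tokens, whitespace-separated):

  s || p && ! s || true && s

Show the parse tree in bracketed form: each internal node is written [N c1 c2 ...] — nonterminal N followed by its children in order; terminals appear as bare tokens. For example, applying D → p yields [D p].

B
B || C
B || C || C
C || C || C
D || C || C
s || C || C
s || C && D || C
s || D && D || C
s || p && D || C
s || p && ! D || C
s || p && ! s || C
s || p && ! s || C && D
s || p && ! s || D && D
s || p && ! s || true && D
s || p && ! s || true && s

[B [B [B [C [D s]]] || [C [C [D p]] && [D ! [D s]]]] || [C [C [D true]] && [D s]]]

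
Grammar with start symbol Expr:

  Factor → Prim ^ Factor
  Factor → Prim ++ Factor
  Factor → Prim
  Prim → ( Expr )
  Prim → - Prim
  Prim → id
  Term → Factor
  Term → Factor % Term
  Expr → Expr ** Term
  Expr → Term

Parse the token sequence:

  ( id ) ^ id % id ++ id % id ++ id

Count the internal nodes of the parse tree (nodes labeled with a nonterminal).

20

[Expr [Term [Factor [Prim ( [Expr [Term [Factor [Prim id]]]] )] ^ [Factor [Prim id]]] % [Term [Factor [Prim id] ++ [Factor [Prim id]]] % [Term [Factor [Prim id] ++ [Factor [Prim id]]]]]]]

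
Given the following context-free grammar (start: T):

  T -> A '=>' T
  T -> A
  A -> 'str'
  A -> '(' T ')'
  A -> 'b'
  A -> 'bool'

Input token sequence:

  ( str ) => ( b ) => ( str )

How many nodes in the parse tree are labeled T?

6

[T [A ( [T [A str]] )] => [T [A ( [T [A b]] )] => [T [A ( [T [A str]] )]]]]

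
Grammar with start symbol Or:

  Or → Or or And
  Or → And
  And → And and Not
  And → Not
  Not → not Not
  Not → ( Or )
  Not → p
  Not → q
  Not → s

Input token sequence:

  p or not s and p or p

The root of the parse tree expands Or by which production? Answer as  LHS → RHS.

[Or [Or [Or [And [Not p]]] or [And [And [Not not [Not s]]] and [Not p]]] or [And [Not p]]]

Or → Or or And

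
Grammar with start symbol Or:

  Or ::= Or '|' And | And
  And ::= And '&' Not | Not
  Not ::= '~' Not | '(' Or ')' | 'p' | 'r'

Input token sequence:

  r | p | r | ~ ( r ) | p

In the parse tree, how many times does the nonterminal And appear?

6

[Or [Or [Or [Or [Or [And [Not r]]] | [And [Not p]]] | [And [Not r]]] | [And [Not ~ [Not ( [Or [And [Not r]]] )]]]] | [And [Not p]]]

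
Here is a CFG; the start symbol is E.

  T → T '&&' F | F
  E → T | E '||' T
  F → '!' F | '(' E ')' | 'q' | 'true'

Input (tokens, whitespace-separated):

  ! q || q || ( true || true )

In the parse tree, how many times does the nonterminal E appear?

[E [E [E [T [F ! [F q]]]] || [T [F q]]] || [T [F ( [E [E [T [F true]]] || [T [F true]]] )]]]

5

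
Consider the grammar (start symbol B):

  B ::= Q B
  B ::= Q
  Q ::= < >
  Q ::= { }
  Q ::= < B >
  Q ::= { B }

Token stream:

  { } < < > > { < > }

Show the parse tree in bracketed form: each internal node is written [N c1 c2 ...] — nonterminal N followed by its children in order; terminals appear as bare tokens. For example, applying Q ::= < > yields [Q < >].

[B [Q { }] [B [Q < [B [Q < >]] >] [B [Q { [B [Q < >]] }]]]]

B
Q B
{ } B
{ } Q B
{ } < B > B
{ } < Q > B
{ } < < > > B
{ } < < > > Q
{ } < < > > { B }
{ } < < > > { Q }
{ } < < > > { < > }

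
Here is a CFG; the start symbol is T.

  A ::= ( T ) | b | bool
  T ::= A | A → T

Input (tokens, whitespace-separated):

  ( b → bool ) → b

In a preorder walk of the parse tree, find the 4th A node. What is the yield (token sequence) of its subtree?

[T [A ( [T [A b] → [T [A bool]]] )] → [T [A b]]]

b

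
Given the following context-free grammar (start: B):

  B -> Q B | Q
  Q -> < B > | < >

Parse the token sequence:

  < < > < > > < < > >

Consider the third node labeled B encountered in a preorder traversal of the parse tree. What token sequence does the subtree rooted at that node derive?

[B [Q < [B [Q < >] [B [Q < >]]] >] [B [Q < [B [Q < >]] >]]]

< >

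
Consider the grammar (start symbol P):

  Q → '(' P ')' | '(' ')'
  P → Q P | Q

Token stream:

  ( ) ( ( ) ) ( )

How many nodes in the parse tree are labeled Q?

4

[P [Q ( )] [P [Q ( [P [Q ( )]] )] [P [Q ( )]]]]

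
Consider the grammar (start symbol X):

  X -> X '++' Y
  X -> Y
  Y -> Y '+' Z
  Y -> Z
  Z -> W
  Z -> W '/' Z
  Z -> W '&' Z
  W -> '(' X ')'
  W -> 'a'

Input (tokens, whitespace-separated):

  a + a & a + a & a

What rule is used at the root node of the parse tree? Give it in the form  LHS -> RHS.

[X [Y [Y [Y [Z [W a]]] + [Z [W a] & [Z [W a]]]] + [Z [W a] & [Z [W a]]]]]

X -> Y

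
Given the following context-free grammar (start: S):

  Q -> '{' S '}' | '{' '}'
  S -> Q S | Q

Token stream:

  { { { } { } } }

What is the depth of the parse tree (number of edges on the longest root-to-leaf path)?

7

[S [Q { [S [Q { [S [Q { }] [S [Q { }]]] }]] }]]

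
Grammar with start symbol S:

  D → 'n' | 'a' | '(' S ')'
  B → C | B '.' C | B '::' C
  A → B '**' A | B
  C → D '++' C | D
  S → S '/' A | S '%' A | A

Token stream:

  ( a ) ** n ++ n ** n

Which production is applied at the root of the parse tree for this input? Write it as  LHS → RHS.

[S [A [B [C [D ( [S [A [B [C [D a]]]]] )]]] ** [A [B [C [D n] ++ [C [D n]]]] ** [A [B [C [D n]]]]]]]

S → A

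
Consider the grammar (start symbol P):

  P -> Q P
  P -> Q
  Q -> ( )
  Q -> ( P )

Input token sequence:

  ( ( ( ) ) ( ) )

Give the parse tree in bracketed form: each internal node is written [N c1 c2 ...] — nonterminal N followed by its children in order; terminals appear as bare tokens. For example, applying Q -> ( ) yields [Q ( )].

[P [Q ( [P [Q ( [P [Q ( )]] )] [P [Q ( )]]] )]]

P
Q
( P )
( Q P )
( ( P ) P )
( ( Q ) P )
( ( ( ) ) P )
( ( ( ) ) Q )
( ( ( ) ) ( ) )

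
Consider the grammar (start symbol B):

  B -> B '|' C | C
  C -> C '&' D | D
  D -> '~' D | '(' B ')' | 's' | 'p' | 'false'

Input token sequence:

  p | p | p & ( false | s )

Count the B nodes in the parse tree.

[B [B [B [C [D p]]] | [C [D p]]] | [C [C [D p]] & [D ( [B [B [C [D false]]] | [C [D s]]] )]]]

5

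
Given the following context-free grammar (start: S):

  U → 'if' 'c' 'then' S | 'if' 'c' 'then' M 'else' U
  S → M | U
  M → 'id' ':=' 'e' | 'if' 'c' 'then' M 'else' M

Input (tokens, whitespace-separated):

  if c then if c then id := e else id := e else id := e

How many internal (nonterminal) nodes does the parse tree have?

[S [M if c then [M if c then [M id := e] else [M id := e]] else [M id := e]]]

6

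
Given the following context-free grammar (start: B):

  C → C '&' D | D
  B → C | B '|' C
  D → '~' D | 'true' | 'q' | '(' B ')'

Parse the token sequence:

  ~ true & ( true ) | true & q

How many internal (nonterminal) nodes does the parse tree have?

14

[B [B [C [C [D ~ [D true]]] & [D ( [B [C [D true]]] )]]] | [C [C [D true]] & [D q]]]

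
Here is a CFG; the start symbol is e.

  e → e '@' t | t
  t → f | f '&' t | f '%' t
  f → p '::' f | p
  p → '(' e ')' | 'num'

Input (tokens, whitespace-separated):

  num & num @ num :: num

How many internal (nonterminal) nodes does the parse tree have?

[e [e [t [f [p num]] & [t [f [p num]]]]] @ [t [f [p num] :: [f [p num]]]]]

13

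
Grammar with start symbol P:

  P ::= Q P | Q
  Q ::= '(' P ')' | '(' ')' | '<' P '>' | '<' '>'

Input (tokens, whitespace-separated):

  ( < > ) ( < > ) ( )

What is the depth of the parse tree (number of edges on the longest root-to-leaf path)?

[P [Q ( [P [Q < >]] )] [P [Q ( [P [Q < >]] )] [P [Q ( )]]]]

5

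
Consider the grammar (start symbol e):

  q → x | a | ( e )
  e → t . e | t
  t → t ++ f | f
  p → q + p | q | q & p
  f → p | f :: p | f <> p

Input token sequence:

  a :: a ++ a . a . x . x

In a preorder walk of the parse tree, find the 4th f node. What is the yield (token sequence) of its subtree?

[e [t [t [f [f [p [q a]]] :: [p [q a]]]] ++ [f [p [q a]]]] . [e [t [f [p [q a]]]] . [e [t [f [p [q x]]]] . [e [t [f [p [q x]]]]]]]]

a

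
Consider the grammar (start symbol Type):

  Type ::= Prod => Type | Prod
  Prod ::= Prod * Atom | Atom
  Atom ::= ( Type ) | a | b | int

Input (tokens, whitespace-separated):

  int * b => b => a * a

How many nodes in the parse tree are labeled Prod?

5

[Type [Prod [Prod [Atom int]] * [Atom b]] => [Type [Prod [Atom b]] => [Type [Prod [Prod [Atom a]] * [Atom a]]]]]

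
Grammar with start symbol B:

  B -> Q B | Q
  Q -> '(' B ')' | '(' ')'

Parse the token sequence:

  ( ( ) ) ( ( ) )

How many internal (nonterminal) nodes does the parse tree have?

8

[B [Q ( [B [Q ( )]] )] [B [Q ( [B [Q ( )]] )]]]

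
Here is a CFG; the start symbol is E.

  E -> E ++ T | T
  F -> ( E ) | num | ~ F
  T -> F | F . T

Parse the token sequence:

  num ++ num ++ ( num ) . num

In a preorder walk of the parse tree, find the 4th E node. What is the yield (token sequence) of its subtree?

num

[E [E [E [T [F num]]] ++ [T [F num]]] ++ [T [F ( [E [T [F num]]] )] . [T [F num]]]]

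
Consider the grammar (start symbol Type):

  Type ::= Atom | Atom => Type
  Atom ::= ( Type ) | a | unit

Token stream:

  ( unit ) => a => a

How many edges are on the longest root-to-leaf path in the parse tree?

[Type [Atom ( [Type [Atom unit]] )] => [Type [Atom a] => [Type [Atom a]]]]

4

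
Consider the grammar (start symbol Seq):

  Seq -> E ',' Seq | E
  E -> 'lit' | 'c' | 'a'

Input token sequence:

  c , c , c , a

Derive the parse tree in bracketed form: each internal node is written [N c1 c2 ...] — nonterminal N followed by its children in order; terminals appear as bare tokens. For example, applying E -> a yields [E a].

Seq
E , Seq
c , Seq
c , E , Seq
c , c , Seq
c , c , E , Seq
c , c , c , Seq
c , c , c , E
c , c , c , a

[Seq [E c] , [Seq [E c] , [Seq [E c] , [Seq [E a]]]]]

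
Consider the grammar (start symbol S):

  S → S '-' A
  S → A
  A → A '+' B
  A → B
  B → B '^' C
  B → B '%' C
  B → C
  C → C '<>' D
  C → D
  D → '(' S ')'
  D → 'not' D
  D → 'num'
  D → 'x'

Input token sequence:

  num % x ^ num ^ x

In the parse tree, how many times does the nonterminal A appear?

1

[S [A [B [B [B [B [C [D num]]] % [C [D x]]] ^ [C [D num]]] ^ [C [D x]]]]]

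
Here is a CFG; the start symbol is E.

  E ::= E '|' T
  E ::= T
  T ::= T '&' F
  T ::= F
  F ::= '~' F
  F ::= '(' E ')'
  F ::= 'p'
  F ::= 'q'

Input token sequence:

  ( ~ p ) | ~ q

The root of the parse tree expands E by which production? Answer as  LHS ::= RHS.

E ::= E '|' T

[E [E [T [F ( [E [T [F ~ [F p]]]] )]]] | [T [F ~ [F q]]]]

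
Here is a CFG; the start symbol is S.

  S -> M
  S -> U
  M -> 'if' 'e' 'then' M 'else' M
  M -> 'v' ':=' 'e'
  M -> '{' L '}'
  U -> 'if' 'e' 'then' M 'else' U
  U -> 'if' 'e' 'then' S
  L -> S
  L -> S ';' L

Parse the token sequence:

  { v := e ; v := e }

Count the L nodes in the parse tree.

2

[S [M { [L [S [M v := e]] ; [L [S [M v := e]]]] }]]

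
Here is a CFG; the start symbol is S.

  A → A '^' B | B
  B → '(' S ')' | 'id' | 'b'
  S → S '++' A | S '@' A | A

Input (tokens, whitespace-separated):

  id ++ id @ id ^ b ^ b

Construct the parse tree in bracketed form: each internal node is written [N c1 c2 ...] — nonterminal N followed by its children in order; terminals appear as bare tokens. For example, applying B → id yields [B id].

S
S @ A
S ++ A @ A
A ++ A @ A
B ++ A @ A
id ++ A @ A
id ++ B @ A
id ++ id @ A
id ++ id @ A ^ B
id ++ id @ A ^ B ^ B
id ++ id @ B ^ B ^ B
id ++ id @ id ^ B ^ B
id ++ id @ id ^ b ^ B
id ++ id @ id ^ b ^ b

[S [S [S [A [B id]]] ++ [A [B id]]] @ [A [A [A [B id]] ^ [B b]] ^ [B b]]]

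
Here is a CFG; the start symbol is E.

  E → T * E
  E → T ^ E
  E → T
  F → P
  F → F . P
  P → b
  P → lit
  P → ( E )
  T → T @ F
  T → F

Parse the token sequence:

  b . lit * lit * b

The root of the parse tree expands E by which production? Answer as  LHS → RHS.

[E [T [F [F [P b]] . [P lit]]] * [E [T [F [P lit]]] * [E [T [F [P b]]]]]]

E → T * E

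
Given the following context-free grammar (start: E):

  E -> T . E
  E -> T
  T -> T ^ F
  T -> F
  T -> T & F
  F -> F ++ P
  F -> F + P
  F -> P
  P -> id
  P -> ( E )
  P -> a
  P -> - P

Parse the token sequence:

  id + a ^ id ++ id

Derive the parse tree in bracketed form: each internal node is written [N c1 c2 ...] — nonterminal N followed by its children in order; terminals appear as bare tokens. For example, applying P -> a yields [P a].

E
T
T ^ F
F ^ F
F + P ^ F
P + P ^ F
id + P ^ F
id + a ^ F
id + a ^ F ++ P
id + a ^ P ++ P
id + a ^ id ++ P
id + a ^ id ++ id

[E [T [T [F [F [P id]] + [P a]]] ^ [F [F [P id]] ++ [P id]]]]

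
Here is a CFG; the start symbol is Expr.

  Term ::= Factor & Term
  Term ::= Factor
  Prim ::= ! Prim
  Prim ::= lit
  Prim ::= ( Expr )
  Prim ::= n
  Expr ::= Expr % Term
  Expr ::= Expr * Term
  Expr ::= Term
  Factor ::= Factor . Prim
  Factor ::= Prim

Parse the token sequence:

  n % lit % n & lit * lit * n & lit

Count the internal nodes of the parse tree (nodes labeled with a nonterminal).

[Expr [Expr [Expr [Expr [Expr [Term [Factor [Prim n]]]] % [Term [Factor [Prim lit]]]] % [Term [Factor [Prim n]] & [Term [Factor [Prim lit]]]]] * [Term [Factor [Prim lit]]]] * [Term [Factor [Prim n]] & [Term [Factor [Prim lit]]]]]

26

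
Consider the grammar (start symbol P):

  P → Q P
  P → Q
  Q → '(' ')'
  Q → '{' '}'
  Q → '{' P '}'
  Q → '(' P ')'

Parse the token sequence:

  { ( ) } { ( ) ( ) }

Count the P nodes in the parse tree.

[P [Q { [P [Q ( )]] }] [P [Q { [P [Q ( )] [P [Q ( )]]] }]]]

5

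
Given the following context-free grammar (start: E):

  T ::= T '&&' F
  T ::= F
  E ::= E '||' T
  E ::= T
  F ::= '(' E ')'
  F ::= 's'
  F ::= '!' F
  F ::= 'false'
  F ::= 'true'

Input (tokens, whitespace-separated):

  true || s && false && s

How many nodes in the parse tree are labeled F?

[E [E [T [F true]]] || [T [T [T [F s]] && [F false]] && [F s]]]

4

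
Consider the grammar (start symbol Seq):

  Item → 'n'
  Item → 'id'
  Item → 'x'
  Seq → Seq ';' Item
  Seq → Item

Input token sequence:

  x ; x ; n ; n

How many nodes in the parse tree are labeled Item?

4

[Seq [Seq [Seq [Seq [Item x]] ; [Item x]] ; [Item n]] ; [Item n]]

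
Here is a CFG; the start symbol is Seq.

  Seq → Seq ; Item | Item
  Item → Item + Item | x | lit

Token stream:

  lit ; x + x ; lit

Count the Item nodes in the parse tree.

5

[Seq [Seq [Seq [Item lit]] ; [Item [Item x] + [Item x]]] ; [Item lit]]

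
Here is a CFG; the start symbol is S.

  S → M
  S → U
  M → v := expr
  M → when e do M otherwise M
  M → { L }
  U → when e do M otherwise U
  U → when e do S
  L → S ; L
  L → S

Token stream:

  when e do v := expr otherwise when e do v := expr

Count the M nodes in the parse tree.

[S [U when e do [M v := expr] otherwise [U when e do [S [M v := expr]]]]]

2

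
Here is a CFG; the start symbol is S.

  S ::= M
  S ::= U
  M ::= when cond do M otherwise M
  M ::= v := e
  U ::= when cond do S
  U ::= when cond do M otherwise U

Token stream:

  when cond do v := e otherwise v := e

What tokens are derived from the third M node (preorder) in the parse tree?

v := e

[S [M when cond do [M v := e] otherwise [M v := e]]]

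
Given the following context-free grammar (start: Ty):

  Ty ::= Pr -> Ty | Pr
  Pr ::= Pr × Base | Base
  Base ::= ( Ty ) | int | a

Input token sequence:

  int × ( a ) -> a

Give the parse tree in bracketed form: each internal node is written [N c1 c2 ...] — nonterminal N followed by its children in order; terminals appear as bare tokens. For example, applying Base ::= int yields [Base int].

Ty
Pr -> Ty
Pr × Base -> Ty
Base × Base -> Ty
int × Base -> Ty
int × ( Ty ) -> Ty
int × ( Pr ) -> Ty
int × ( Base ) -> Ty
int × ( a ) -> Ty
int × ( a ) -> Pr
int × ( a ) -> Base
int × ( a ) -> a

[Ty [Pr [Pr [Base int]] × [Base ( [Ty [Pr [Base a]]] )]] -> [Ty [Pr [Base a]]]]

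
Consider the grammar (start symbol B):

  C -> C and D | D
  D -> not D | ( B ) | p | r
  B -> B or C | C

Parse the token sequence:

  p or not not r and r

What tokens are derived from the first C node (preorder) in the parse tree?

[B [B [C [D p]]] or [C [C [D not [D not [D r]]]] and [D r]]]

p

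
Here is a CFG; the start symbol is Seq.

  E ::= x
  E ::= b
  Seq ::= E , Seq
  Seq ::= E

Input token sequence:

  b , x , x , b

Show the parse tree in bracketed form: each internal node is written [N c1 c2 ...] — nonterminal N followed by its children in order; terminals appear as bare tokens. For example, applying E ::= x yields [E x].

[Seq [E b] , [Seq [E x] , [Seq [E x] , [Seq [E b]]]]]

Seq
E , Seq
b , Seq
b , E , Seq
b , x , Seq
b , x , E , Seq
b , x , x , Seq
b , x , x , E
b , x , x , b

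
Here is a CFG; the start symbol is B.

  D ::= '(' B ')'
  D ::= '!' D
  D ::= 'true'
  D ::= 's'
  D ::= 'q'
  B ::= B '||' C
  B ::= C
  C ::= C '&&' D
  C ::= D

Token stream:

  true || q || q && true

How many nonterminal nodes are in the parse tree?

11

[B [B [B [C [D true]]] || [C [D q]]] || [C [C [D q]] && [D true]]]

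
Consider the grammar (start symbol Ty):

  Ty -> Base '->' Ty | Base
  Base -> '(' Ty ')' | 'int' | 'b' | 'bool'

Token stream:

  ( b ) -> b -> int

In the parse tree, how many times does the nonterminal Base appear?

4

[Ty [Base ( [Ty [Base b]] )] -> [Ty [Base b] -> [Ty [Base int]]]]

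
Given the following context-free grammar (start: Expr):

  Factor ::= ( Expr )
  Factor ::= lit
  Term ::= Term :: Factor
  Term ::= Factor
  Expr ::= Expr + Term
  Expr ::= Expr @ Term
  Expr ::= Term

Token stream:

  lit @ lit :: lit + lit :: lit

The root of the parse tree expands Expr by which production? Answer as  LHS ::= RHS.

Expr ::= Expr + Term

[Expr [Expr [Expr [Term [Factor lit]]] @ [Term [Term [Factor lit]] :: [Factor lit]]] + [Term [Term [Factor lit]] :: [Factor lit]]]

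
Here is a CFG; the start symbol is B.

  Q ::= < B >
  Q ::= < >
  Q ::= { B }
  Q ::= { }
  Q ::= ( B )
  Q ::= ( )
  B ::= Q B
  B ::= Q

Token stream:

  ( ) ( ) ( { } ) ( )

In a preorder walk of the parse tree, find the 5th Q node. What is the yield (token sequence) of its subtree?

( )

[B [Q ( )] [B [Q ( )] [B [Q ( [B [Q { }]] )] [B [Q ( )]]]]]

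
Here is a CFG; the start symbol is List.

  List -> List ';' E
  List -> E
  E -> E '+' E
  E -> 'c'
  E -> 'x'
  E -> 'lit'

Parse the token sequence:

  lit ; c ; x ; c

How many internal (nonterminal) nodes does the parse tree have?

8

[List [List [List [List [E lit]] ; [E c]] ; [E x]] ; [E c]]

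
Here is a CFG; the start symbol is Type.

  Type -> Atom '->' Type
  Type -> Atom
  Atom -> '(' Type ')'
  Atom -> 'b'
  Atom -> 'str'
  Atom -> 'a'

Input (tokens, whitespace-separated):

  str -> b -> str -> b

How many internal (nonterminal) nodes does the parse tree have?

8

[Type [Atom str] -> [Type [Atom b] -> [Type [Atom str] -> [Type [Atom b]]]]]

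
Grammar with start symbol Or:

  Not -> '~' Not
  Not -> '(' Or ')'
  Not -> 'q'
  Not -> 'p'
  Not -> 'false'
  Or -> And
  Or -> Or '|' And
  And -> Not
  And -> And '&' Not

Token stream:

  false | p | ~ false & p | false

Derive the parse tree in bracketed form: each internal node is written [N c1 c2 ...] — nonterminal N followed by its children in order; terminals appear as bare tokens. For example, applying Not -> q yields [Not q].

[Or [Or [Or [Or [And [Not false]]] | [And [Not p]]] | [And [And [Not ~ [Not false]]] & [Not p]]] | [And [Not false]]]

Or
Or | And
Or | And | And
Or | And | And | And
And | And | And | And
Not | And | And | And
false | And | And | And
false | Not | And | And
false | p | And | And
false | p | And & Not | And
false | p | Not & Not | And
false | p | ~ Not & Not | And
false | p | ~ false & Not | And
false | p | ~ false & p | And
false | p | ~ false & p | Not
false | p | ~ false & p | false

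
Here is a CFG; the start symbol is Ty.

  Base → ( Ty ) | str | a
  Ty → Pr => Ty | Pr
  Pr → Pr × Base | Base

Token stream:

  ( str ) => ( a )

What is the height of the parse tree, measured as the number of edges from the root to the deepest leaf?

7

[Ty [Pr [Base ( [Ty [Pr [Base str]]] )]] => [Ty [Pr [Base ( [Ty [Pr [Base a]]] )]]]]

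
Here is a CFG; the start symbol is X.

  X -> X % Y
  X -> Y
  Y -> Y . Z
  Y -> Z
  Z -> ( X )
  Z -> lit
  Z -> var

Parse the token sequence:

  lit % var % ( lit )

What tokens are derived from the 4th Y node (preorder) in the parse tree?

[X [X [X [Y [Z lit]]] % [Y [Z var]]] % [Y [Z ( [X [Y [Z lit]]] )]]]

lit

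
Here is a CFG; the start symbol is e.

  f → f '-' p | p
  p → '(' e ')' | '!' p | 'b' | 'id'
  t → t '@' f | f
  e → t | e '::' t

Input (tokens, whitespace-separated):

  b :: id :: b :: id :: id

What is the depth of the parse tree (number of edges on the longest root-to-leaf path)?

[e [e [e [e [e [t [f [p b]]]] :: [t [f [p id]]]] :: [t [f [p b]]]] :: [t [f [p id]]]] :: [t [f [p id]]]]

8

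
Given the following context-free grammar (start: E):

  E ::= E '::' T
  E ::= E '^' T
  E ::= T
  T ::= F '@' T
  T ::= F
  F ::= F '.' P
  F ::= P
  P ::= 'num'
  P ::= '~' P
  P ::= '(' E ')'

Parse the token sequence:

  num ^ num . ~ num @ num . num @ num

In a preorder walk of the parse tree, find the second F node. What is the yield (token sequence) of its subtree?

num . ~ num

[E [E [T [F [P num]]]] ^ [T [F [F [P num]] . [P ~ [P num]]] @ [T [F [F [P num]] . [P num]] @ [T [F [P num]]]]]]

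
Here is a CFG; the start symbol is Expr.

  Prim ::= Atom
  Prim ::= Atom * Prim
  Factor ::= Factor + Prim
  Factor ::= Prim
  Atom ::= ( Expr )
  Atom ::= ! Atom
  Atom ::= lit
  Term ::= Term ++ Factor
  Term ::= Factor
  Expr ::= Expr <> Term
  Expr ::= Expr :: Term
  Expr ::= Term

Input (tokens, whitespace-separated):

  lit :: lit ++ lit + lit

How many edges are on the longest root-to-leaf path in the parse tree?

[Expr [Expr [Term [Factor [Prim [Atom lit]]]]] :: [Term [Term [Factor [Prim [Atom lit]]]] ++ [Factor [Factor [Prim [Atom lit]]] + [Prim [Atom lit]]]]]

6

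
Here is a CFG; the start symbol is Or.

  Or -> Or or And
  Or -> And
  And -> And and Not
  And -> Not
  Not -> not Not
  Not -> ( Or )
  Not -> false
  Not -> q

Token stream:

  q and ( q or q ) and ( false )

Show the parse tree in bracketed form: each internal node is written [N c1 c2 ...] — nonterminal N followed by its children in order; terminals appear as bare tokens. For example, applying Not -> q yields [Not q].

Or
And
And and Not
And and Not and Not
Not and Not and Not
q and Not and Not
q and ( Or ) and Not
q and ( Or or And ) and Not
q and ( And or And ) and Not
q and ( Not or And ) and Not
q and ( q or And ) and Not
q and ( q or Not ) and Not
q and ( q or q ) and Not
q and ( q or q ) and ( Or )
q and ( q or q ) and ( And )
q and ( q or q ) and ( Not )
q and ( q or q ) and ( false )

[Or [And [And [And [Not q]] and [Not ( [Or [Or [And [Not q]]] or [And [Not q]]] )]] and [Not ( [Or [And [Not false]]] )]]]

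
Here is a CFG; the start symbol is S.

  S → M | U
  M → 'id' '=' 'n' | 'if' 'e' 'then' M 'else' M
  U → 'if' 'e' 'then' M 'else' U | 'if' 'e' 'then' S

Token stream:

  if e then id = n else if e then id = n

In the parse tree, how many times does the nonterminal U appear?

2

[S [U if e then [M id = n] else [U if e then [S [M id = n]]]]]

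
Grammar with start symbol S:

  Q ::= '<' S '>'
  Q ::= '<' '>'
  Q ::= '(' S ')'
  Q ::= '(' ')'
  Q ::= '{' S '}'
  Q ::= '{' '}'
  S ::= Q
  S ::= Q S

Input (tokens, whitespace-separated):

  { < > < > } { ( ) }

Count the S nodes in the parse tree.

[S [Q { [S [Q < >] [S [Q < >]]] }] [S [Q { [S [Q ( )]] }]]]

5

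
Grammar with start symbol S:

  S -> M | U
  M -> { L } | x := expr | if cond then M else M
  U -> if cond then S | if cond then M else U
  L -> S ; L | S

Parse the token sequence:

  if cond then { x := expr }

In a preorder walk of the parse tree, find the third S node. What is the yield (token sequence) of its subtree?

x := expr

[S [U if cond then [S [M { [L [S [M x := expr]]] }]]]]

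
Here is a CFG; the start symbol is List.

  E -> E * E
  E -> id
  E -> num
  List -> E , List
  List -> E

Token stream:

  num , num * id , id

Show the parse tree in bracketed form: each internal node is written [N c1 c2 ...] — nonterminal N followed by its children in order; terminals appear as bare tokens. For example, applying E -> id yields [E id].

List
E , List
num , List
num , E , List
num , E * E , List
num , num * E , List
num , num * id , List
num , num * id , E
num , num * id , id

[List [E num] , [List [E [E num] * [E id]] , [List [E id]]]]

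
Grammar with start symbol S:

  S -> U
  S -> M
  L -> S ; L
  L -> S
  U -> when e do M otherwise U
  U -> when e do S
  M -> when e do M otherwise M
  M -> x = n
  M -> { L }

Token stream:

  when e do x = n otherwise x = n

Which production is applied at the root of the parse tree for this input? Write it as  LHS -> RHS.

[S [M when e do [M x = n] otherwise [M x = n]]]

S -> M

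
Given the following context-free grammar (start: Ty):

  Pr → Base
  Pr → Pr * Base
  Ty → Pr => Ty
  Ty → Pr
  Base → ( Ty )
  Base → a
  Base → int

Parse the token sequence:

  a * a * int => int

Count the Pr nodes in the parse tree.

[Ty [Pr [Pr [Pr [Base a]] * [Base a]] * [Base int]] => [Ty [Pr [Base int]]]]

4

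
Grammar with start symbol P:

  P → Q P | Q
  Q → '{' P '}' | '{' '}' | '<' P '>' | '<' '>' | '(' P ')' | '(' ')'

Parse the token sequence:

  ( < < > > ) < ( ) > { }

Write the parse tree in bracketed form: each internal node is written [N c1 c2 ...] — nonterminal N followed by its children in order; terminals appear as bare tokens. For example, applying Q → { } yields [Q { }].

[P [Q ( [P [Q < [P [Q < >]] >]] )] [P [Q < [P [Q ( )]] >] [P [Q { }]]]]

P
Q P
( P ) P
( Q ) P
( < P > ) P
( < Q > ) P
( < < > > ) P
( < < > > ) Q P
( < < > > ) < P > P
( < < > > ) < Q > P
( < < > > ) < ( ) > P
( < < > > ) < ( ) > Q
( < < > > ) < ( ) > { }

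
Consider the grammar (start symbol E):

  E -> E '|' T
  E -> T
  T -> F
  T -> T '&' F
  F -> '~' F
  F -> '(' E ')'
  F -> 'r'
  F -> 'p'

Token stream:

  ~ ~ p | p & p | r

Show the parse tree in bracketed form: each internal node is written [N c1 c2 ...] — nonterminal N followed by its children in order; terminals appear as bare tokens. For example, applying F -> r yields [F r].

[E [E [E [T [F ~ [F ~ [F p]]]]] | [T [T [F p]] & [F p]]] | [T [F r]]]

E
E | T
E | T | T
T | T | T
F | T | T
~ F | T | T
~ ~ F | T | T
~ ~ p | T | T
~ ~ p | T & F | T
~ ~ p | F & F | T
~ ~ p | p & F | T
~ ~ p | p & p | T
~ ~ p | p & p | F
~ ~ p | p & p | r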